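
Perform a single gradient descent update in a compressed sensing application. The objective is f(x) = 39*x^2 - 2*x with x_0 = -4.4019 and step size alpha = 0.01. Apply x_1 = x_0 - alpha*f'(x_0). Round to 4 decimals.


We compute the gradient at x_0 and apply the update.
f'(x) = 78*x - 2
f'(-4.4019) = 78*-4.4019 - 2 = -345.3482
x_1 = -4.4019 - 0.01*-345.3482 = -0.9484


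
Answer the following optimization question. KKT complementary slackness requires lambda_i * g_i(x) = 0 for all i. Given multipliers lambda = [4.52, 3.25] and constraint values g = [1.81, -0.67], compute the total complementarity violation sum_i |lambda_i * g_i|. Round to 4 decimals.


KKT complementary slackness check:
lambda_1 * g_1 = 4.52 * 1.81 = 8.1812
lambda_2 * g_2 = 3.25 * -0.67 = -2.1775
Total violation = 8.1812 + 2.1775 = 10.3587


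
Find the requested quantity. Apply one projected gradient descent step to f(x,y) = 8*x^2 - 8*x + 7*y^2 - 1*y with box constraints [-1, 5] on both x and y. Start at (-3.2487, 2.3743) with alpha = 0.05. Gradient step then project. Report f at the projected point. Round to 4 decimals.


Step 1: Compute gradient at (-3.2487, 2.3743).
grad_x = 2*8*-3.2487 - 8 = -59.9792
grad_y = 2*7*2.3743 - 1 = 32.2402
Step 2: Gradient step.
x_raw = -3.2487 - 0.05*-59.9792 = -0.2497
y_raw = 2.3743 - 0.05*32.2402 = 0.7623
Step 3: Project onto [-1, 5].
x_proj = clip(-0.2497) = -0.2497
y_proj = clip(0.7623) = 0.7623
Step 4: Evaluate f.
f(-0.2497, 0.7623) = 5.8022


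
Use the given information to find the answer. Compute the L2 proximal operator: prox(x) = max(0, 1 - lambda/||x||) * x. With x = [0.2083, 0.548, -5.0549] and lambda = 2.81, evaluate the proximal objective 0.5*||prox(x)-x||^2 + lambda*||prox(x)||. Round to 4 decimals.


Step 1: Compute ||x||.
||x|| = 5.0888
Step 2: Compute scaling factor.
scale = max(0, 1 - 2.81/5.0888) = 0.4478
Step 3: prox(x) = [0.0933, 0.2454, -2.2636]
||prox(x)|| = 2.2788
Step 4: Proximal objective.
0.5*||prox-x||^2 = 3.9481
lambda*||prox|| = 6.4034
Total = 10.3514


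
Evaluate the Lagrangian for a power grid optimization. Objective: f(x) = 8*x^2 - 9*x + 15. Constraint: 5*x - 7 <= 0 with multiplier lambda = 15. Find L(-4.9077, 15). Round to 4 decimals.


Step 1: Evaluate f(x).
f(-4.9077) = 8*(-4.9077)^2 - 9*(-4.9077) + 15 = 251.8535
Step 2: Evaluate g(x).
g(-4.9077) = 5*-4.9077 - 7 = -31.5385
Step 3: Compute Lagrangian.
L = 251.8535 + 15*-31.5385 = -221.224


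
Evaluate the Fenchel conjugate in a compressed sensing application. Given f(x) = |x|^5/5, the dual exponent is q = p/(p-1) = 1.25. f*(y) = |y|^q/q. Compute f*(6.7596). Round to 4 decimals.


The conjugate exponent q satisfies 1/p + 1/q = 1.
p = 5, so q = 5/(5 - 1) = 1.25
|y|^q = 6.7596^1.25 = 10.8994
f*(6.7596) = 10.8994 / 1.25 = 8.7195


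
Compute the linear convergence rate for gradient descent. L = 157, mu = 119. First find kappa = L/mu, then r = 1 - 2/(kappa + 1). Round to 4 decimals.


Step 1: Compute the condition number.
kappa = L/mu = 157/119 = 1.3193
Step 2: Compute the convergence rate.
r = 1 - 2/(kappa + 1) = 1 - 2*mu/(L + mu) = (L - mu)/(L + mu) = 38/276 = 0.1377


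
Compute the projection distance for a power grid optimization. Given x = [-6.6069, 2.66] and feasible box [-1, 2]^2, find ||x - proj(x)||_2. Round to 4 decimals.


Project each component onto [-1, 2].
clip(-6.6069) = -1.0, clip(2.66) = 2.0
Projection = [-1.0, 2.0]
Squared diffs: [31.4373, 0.4356]
Distance = sqrt(31.8729) = 5.6456


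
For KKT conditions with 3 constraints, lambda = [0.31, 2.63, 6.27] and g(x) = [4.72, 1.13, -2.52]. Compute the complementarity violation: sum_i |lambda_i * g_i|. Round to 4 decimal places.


KKT complementary slackness check:
lambda_1 * g_1 = 0.31 * 4.72 = 1.4632
lambda_2 * g_2 = 2.63 * 1.13 = 2.9719
lambda_3 * g_3 = 6.27 * -2.52 = -15.8004
Total violation = 1.4632 + 2.9719 + 15.8004 = 20.2355


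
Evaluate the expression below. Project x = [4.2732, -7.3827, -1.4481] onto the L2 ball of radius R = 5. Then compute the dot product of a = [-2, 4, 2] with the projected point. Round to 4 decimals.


Step 1: Compute ||x|| (intermediates to 6 decimals).
||x|| = sqrt(4.2732^2 + (-7.3827)^2 + (-1.4481)^2) = 8.652254
Step 2: Project.
Since ||x|| > R, scale = R/||x|| = 5/8.652254 = 0.577884, proj(x) = scale * x
proj(x) = [2.469414, -4.266344, -0.836834]
Step 3: Dot product.
a^T * proj(x) = -2*2.469414 + 4*(-4.266344) + 2*(-0.836834) = -23.6779


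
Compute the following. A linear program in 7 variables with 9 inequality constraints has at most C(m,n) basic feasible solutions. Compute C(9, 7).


Each vertex corresponds to some choice of n active constraints out of m, so the number of vertices is at most C(m, n) = m! / (n!(m-n)!).
m = 9, n = 7
Numerator: 9 * 8 * 7 * 6 * 5 * 4 * 3
Denominator: 7! = 5040
C(9, 7) = 36


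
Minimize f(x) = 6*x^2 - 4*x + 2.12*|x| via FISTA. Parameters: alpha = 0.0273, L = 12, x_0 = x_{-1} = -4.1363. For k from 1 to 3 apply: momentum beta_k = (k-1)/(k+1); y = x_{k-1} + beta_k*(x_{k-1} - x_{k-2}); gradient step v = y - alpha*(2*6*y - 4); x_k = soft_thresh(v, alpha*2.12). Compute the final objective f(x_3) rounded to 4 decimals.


FISTA on f(x) = 6*x^2 - 4*x + 2.12*|x|
L = 12, alpha = 0.0273
Iteration 1: beta = 0.0, y = -4.1363 + 0.0*(-4.1363 + 4.1363) = -4.1363
  grad(y) = -53.6356, v = y - alpha*grad = -2.672
  prox(v) = soft_thresh(-2.672, 0.0579) = -2.6142
Iteration 2: beta = 0.3333, y = -2.6142 + 0.3333*(-2.6142 + 4.1363) = -2.1068
  grad(y) = -29.2816, v = y - alpha*grad = -1.3074
  prox(v) = soft_thresh(-1.3074, 0.0579) = -1.2495
Iteration 3: beta = 0.5, y = -1.2495 + 0.5*(-1.2495 + 2.6142) = -0.5672
  grad(y) = -10.8066, v = y - alpha*grad = -0.2722
  prox(v) = soft_thresh(-0.2722, 0.0579) = -0.2143
f(x_3) = 6*(-0.2143)^2 - 4*(-0.2143) + 2.12*|-0.2143| = 1.5872


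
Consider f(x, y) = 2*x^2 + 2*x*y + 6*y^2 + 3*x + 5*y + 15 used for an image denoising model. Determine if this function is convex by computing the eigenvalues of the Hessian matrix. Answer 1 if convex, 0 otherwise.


The Hessian of f(x,y) = 2*x^2 + 2*x*y + 6*y^2 + 3*x + 5*y + 15 is:
H = [[4, 2], [2, 12]]
Trace = 4 + 12 = 16
Determinant = 4*12 - (2)^2 = 44
Discriminant = (16)^2 - 4*44 = 80.0
Eigenvalues: lambda_1 = 3.5279, lambda_2 = 12.4721
The function is convex.

1


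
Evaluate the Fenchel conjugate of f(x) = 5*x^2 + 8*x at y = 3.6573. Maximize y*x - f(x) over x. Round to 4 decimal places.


f*(y) = sup_x {y*x - a*x^2 - b*x} = sup_x {(y-b)*x - a*x^2}
FOC: (y - b) - 2a*x = 0 => x* = (y - b)/(2a)
x* = (3.6573 - 8)/(2*5) = -0.4343
f*(3.6573) = (y-b)^2/(4a) = (3.6573 - 8)^2/(4*5)
= 18.859/20 = 0.943


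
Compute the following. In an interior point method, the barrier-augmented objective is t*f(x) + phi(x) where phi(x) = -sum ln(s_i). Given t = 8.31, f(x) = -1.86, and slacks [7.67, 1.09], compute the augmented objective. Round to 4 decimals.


Step 1: Compute log-barrier.
ln values: [2.0373, 0.0862]
phi = -(2.0373 + 0.0862) = -2.1235
Step 2: Compute augmented objective.
t*f(x) = 8.31*-1.86 = -15.4566
Total = -15.4566 - 2.1235 = -17.5801


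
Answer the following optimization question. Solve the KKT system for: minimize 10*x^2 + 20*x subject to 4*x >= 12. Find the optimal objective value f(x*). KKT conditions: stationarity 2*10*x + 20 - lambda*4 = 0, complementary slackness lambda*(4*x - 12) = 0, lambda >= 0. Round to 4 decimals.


Step 1: Try lambda = 0 (constraint inactive).
x_unc = -20/(2*10) = -1.0
Check: 4*-1.0 = -4.0 < 12 -- violated!
Step 2: Constraint must be active: 4*x = 12
x* = 12/4 = 3.0
lambda = (2*10*3.0 + 20)/4 = 20.0
Step 3: Compute optimal value.
f(x*) = 10*3.0^2 + 20*3.0 = 150.0


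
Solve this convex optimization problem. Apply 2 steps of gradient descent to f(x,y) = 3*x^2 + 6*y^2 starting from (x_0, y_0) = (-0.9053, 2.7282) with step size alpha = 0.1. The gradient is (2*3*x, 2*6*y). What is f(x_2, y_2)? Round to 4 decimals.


Gradient descent on f(x,y) = 3*x^2 + 6*y^2.
Starting point: (-0.9053, 2.7282), alpha = 0.1
Step 1: grad_x = 2*3*-0.9053 = -5.4318, grad_y = 2*6*2.7282 = 32.7384
  x_1 = -0.9053 - 0.1*-5.4318 = -0.3621
  y_1 = 2.7282 - 0.1*32.7384 = -0.5456
Step 2: grad_x = 2*3*-0.3621 = -2.1727, grad_y = 2*6*-0.5456 = -6.5477
  x_2 = -0.3621 - 0.1*-2.1727 = -0.1448
  y_2 = -0.5456 - 0.1*-6.5477 = 0.1091
f(-0.1448, 0.1091) = 3*(-0.1448)^2 + 6*0.1091^2 = 0.1344


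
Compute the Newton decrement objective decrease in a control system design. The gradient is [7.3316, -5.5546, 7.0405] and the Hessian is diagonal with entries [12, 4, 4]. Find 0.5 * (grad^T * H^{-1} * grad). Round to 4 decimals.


Step 1: H is diagonal, so H^(-1) * g = [0.611, -1.3887, 1.7601].
Step 2: g^T H^(-1) g = sum_i g_i^2 / H_ii
  = (7.3316)^2/12 + (-5.5546)^2/4 + (7.0405)^2/4
  = 4.4794 + 7.7134 + 12.3922 = 24.5849
Step 3: Objective decrease = 0.5 * g^T H^(-1) g = 12.2925


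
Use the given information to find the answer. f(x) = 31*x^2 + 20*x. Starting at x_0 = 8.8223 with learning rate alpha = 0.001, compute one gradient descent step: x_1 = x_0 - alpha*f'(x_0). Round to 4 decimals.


We compute the gradient at x_0 and apply the update.
f'(x) = 62*x + 20
f'(8.8223) = 62*8.8223 + 20 = 566.9826
x_1 = 8.8223 - 0.001*566.9826 = 8.2553


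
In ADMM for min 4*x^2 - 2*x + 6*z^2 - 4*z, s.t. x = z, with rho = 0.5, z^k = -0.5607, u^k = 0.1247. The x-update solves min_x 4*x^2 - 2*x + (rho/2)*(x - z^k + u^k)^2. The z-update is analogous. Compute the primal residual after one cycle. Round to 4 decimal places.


ADMM iteration with rho = 0.5, z^k = -0.5607, u^k = 0.1247
Step 1: x-update.
Minimize 4*x^2 - 2*x + (0.5/2)*(x + 0.5607 + 0.1247)^2
FOC: (2*4 + 0.5)*x = 2 + 0.5*(-0.5607 - 0.1247)
x^{k+1} = 0.195
Step 2: z-update.
Minimize 6*z^2 - 4*z + (0.5/2)*(0.195 - z + 0.1247)^2
FOC: (2*6 + 0.5)*z = 4 + 0.5*(0.195 + 0.1247)
z^{k+1} = 0.3328
Step 3: u-update.
u^{k+1} = 0.1247 + 0.195 - 0.3328 = -0.0131
Step 4: Primal residual = |0.195 - 0.3328| = 0.1378


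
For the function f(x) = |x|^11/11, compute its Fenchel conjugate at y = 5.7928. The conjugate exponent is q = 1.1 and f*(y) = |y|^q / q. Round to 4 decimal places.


The conjugate exponent q satisfies 1/p + 1/q = 1.
p = 11, so q = 11/(11 - 1) = 1.1
|y|^q = 5.7928^1.1 = 6.9052
f*(5.7928) = 6.9052 / 1.1 = 6.2775


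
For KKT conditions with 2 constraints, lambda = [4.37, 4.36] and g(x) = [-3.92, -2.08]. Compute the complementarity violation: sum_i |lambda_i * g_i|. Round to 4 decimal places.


KKT complementary slackness check:
lambda_1 * g_1 = 4.37 * -3.92 = -17.1304
lambda_2 * g_2 = 4.36 * -2.08 = -9.0688
Total violation = 17.1304 + 9.0688 = 26.1992


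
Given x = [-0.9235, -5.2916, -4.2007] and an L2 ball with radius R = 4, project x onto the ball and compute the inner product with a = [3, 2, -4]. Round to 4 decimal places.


Step 1: Compute ||x|| (intermediates to 6 decimals).
||x|| = sqrt((-0.9235)^2 + (-5.2916)^2 + (-4.2007)^2) = 6.819073
Step 2: Project.
Since ||x|| > R, scale = R/||x|| = 4/6.819073 = 0.58659, proj(x) = scale * x
proj(x) = [-0.541716, -3.104, -2.464089]
Step 3: Dot product.
a^T * proj(x) = 3*(-0.541716) + 2*(-3.104) - 4*(-2.464089) = 2.0232


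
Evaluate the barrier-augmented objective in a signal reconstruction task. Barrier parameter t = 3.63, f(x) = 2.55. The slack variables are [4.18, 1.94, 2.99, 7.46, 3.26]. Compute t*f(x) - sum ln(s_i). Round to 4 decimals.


Step 1: Compute log-barrier.
ln values: [1.4303, 0.6627, 1.0953, 2.0096, 1.1817]
phi = -(1.4303 + 0.6627 + 1.0953 + 2.0096 + 1.1817) = -6.3796
Step 2: Compute augmented objective.
t*f(x) = 3.63*2.55 = 9.2565
Total = 9.2565 - 6.3796 = 2.8769


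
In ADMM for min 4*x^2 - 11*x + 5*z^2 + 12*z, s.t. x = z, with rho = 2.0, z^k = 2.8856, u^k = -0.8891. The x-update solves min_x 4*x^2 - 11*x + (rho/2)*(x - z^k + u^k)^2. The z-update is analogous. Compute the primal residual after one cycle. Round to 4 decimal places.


ADMM iteration with rho = 2.0, z^k = 2.8856, u^k = -0.8891
Step 1: x-update.
Minimize 4*x^2 - 11*x + (2.0/2)*(x - 2.8856 - 0.8891)^2
FOC: (2*4 + 2.0)*x = 11 + 2.0*(2.8856 + 0.8891)
x^{k+1} = 1.8549
Step 2: z-update.
Minimize 5*z^2 + 12*z + (2.0/2)*(1.8549 - z - 0.8891)^2
FOC: (2*5 + 2.0)*z = -12 + 2.0*(1.8549 - 0.8891)
z^{k+1} = -0.839
Step 3: u-update.
u^{k+1} = -0.8891 + 1.8549 + 0.839 = 1.8049
Step 4: Primal residual = |1.8549 + 0.839| = 2.694


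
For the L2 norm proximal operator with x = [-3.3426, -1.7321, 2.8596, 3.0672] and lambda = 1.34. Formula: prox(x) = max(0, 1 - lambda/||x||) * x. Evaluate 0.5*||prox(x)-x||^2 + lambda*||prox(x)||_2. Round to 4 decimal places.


Step 1: Compute ||x||.
||x|| = 5.6354
Step 2: Compute scaling factor.
scale = max(0, 1 - 1.34/5.6354) = 0.7622
Step 3: prox(x) = [-2.5478, -1.3202, 2.1796, 2.3379]
||prox(x)|| = 4.2954
Step 4: Proximal objective.
0.5*||prox-x||^2 = 0.8978
lambda*||prox|| = 5.7558
Total = 6.6537


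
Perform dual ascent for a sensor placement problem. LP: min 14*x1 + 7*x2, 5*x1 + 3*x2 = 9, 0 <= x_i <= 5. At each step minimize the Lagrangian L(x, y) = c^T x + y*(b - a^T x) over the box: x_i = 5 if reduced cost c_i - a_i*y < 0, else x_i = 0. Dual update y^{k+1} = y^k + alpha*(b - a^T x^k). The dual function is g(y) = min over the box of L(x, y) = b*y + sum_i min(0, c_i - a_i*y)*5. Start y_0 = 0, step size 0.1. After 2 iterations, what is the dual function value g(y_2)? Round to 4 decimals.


Dual ascent for LP: min 14*x1 + 7*x2, 5*x1 + 3*x2 = 9, 0 <= x_i <= 5
Step 1: y^k = 0.0, reduced costs: (14.0, 7.0)
  x^k = (0.0, 0.0), subgradient = b - a^T x = 9.0
  y^{k+1} = 0.0 + 0.1*9.0 = 0.9
Step 2: y^k = 0.9, reduced costs: (9.5, 4.3)
  x^k = (0.0, 0.0), subgradient = b - a^T x = 9.0
  y^{k+1} = 0.9 + 0.1*9.0 = 1.8
Dual objective at y_2 = 1.8: reduced costs (5.0, 1.6), box minimizer x = (0.0, 0.0)
g(y_2) = b*y + (c1 - a1*y)*x1 + (c2 - a2*y)*x2 = 9*1.8 + 5.0*0.0 + 1.6*0.0 = 16.2 + 0.0 + 0.0 = 16.2


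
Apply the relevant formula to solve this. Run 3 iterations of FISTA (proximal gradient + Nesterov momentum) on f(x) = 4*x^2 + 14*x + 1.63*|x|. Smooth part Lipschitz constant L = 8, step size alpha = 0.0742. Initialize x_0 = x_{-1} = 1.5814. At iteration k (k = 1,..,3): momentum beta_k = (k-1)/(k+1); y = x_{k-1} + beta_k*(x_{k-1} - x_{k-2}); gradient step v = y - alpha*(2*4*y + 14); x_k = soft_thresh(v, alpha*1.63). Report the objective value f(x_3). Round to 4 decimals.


FISTA on f(x) = 4*x^2 + 14*x + 1.63*|x|
L = 8, alpha = 0.0742
Iteration 1: beta = 0.0, y = 1.5814 + 0.0*(1.5814 - 1.5814) = 1.5814
  grad(y) = 26.6512, v = y - alpha*grad = -0.3961
  prox(v) = soft_thresh(-0.3961, 0.1209) = -0.2752
Iteration 2: beta = 0.3333, y = -0.2752 + 0.3333*(-0.2752 - 1.5814) = -0.894
  grad(y) = 6.8478, v = y - alpha*grad = -1.4021
  prox(v) = soft_thresh(-1.4021, 0.1209) = -1.2812
Iteration 3: beta = 0.5, y = -1.2812 + 0.5*(-1.2812 + 0.2752) = -1.7842
  grad(y) = -0.2736, v = y - alpha*grad = -1.7639
  prox(v) = soft_thresh(-1.7639, 0.1209) = -1.643
f(x_3) = 4*(-1.643)^2 + 14*(-1.643) + 1.63*|-1.643| = -9.5262


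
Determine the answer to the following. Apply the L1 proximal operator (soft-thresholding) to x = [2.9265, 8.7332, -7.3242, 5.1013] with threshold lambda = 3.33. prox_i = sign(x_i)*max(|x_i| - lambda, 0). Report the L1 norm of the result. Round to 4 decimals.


Soft-thresholding with lambda = 3.33:
prox(2.9265) = sign(2.9265)*max(|2.9265| - 3.33, 0) = 0.0
prox(8.7332) = sign(8.7332)*max(|8.7332| - 3.33, 0) = 5.4032
prox(-7.3242) = sign(-7.3242)*max(|-7.3242| - 3.33, 0) = -3.9942
prox(5.1013) = sign(5.1013)*max(|5.1013| - 3.33, 0) = 1.7713
prox(x) = [0.0, 5.4032, -3.9942, 1.7713]
||prox(x)||_1 = 0.0 + 5.4032 + 3.9942 + 1.7713 = 11.1687


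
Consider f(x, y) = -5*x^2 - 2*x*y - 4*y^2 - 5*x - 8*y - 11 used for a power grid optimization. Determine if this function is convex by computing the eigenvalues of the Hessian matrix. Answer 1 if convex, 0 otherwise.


The Hessian of f(x,y) = -5*x^2 - 2*x*y - 4*y^2 - 5*x - 8*y - 11 is:
H = [[-10, -2], [-2, -8]]
Trace = -10 - 8 = -18
Determinant = -10*-8 - (-2)^2 = 76
Discriminant = (-18)^2 - 4*76 = 20.0
Eigenvalues: lambda_1 = -11.2361, lambda_2 = -6.7639
The function is not convex.

0


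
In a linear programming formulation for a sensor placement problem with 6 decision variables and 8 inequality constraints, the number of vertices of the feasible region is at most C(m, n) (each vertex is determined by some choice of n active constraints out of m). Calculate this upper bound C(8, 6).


Each vertex corresponds to some choice of n active constraints out of m, so the number of vertices is at most C(m, n) = m! / (n!(m-n)!).
m = 8, n = 6
Numerator: 8 * 7 * 6 * 5 * 4 * 3
Denominator: 6! = 720
C(8, 6) = 28


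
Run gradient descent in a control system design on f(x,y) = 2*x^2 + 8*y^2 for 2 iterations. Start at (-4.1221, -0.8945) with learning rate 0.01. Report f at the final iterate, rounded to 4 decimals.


Gradient descent on f(x,y) = 2*x^2 + 8*y^2.
Starting point: (-4.1221, -0.8945), alpha = 0.01
Step 1: grad_x = 2*2*-4.1221 = -16.4884, grad_y = 2*8*-0.8945 = -14.312
  x_1 = -4.1221 - 0.01*-16.4884 = -3.9572
  y_1 = -0.8945 - 0.01*-14.312 = -0.7514
Step 2: grad_x = 2*2*-3.9572 = -15.8289, grad_y = 2*8*-0.7514 = -12.0221
  x_2 = -3.9572 - 0.01*-15.8289 = -3.7989
  y_2 = -0.7514 - 0.01*-12.0221 = -0.6312
f(-3.7989, -0.6312) = 2*(-3.7989)^2 + 8*(-0.6312)^2 = 32.0506


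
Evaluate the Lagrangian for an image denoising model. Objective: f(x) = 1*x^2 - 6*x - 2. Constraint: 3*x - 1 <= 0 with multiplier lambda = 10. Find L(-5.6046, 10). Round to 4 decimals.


Step 1: Evaluate f(x).
f(-5.6046) = 1*(-5.6046)^2 - 6*(-5.6046) - 2 = 63.0391
Step 2: Evaluate g(x).
g(-5.6046) = 3*-5.6046 - 1 = -17.8138
Step 3: Compute Lagrangian.
L = 63.0391 + 10*-17.8138 = -115.0989


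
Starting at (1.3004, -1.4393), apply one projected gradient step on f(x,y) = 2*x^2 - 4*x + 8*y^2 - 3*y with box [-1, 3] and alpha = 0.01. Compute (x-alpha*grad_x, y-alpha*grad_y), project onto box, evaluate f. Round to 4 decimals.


Step 1: Compute gradient at (1.3004, -1.4393).
grad_x = 2*2*1.3004 - 4 = 1.2016
grad_y = 2*8*-1.4393 - 3 = -26.0288
Step 2: Gradient step.
x_raw = 1.3004 - 0.01*1.2016 = 1.2884
y_raw = -1.4393 - 0.01*-26.0288 = -1.179
Step 3: Project onto [-1, 3].
x_proj = clip(1.2884) = 1.2884
y_proj = clip(-1.179) = -1.0
Step 4: Evaluate f.
f(1.2884, -1.0) = 9.1663


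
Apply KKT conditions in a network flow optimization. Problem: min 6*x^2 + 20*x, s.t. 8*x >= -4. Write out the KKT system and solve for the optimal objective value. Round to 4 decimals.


Step 1: Try lambda = 0 (constraint inactive).
x_unc = -20/(2*6) = -1.6667
Check: 8*-1.6667 = -13.3336 < -4 -- violated!
Step 2: Constraint must be active: 8*x = -4
x* = -4/8 = -0.5
lambda = (2*6*(-0.5) + 20)/8 = 1.75
Step 3: Compute optimal value.
f(x*) = 6*(-0.5)^2 + 20*(-0.5) = -8.5


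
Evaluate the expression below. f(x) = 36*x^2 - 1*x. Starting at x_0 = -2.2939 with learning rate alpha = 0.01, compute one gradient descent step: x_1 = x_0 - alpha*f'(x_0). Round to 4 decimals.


We compute the gradient at x_0 and apply the update.
f'(x) = 72*x - 1
f'(-2.2939) = 72*-2.2939 - 1 = -166.1608
x_1 = -2.2939 - 0.01*-166.1608 = -0.6323


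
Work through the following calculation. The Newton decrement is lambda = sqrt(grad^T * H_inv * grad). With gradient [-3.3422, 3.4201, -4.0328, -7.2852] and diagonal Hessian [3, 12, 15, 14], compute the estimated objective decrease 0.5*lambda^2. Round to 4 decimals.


Step 1: H is diagonal, so H^(-1) * g = [-1.1141, 0.285, -0.2689, -0.5204].
Step 2: g^T H^(-1) g = sum_i g_i^2 / H_ii
  = (-3.3422)^2/3 + (3.4201)^2/12 + (-4.0328)^2/15 + (-7.2852)^2/14
  = 3.7234 + 0.9748 + 1.0842 + 3.791 = 9.5734
Step 3: Objective decrease = 0.5 * g^T H^(-1) g = 4.7867


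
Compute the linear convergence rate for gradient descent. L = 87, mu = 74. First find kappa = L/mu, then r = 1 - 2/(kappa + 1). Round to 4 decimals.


Step 1: Compute the condition number.
kappa = L/mu = 87/74 = 1.1757
Step 2: Compute the convergence rate.
r = 1 - 2/(kappa + 1) = 1 - 2*mu/(L + mu) = (L - mu)/(L + mu) = 13/161 = 0.0807


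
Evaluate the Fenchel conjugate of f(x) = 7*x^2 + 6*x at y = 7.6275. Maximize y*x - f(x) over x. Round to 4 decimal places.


f*(y) = sup_x {y*x - a*x^2 - b*x} = sup_x {(y-b)*x - a*x^2}
FOC: (y - b) - 2a*x = 0 => x* = (y - b)/(2a)
x* = (7.6275 - 6)/(2*7) = 0.1163
f*(7.6275) = (y-b)^2/(4a) = (7.6275 - 6)^2/(4*7)
= 2.6488/28 = 0.0946


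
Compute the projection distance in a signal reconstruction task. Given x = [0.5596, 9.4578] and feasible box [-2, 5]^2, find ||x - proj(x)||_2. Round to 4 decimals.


Project each component onto [-2, 5].
clip(0.5596) = 0.5596, clip(9.4578) = 5.0
Projection = [0.5596, 5.0]
Squared diffs: [0.0, 19.872]
Distance = sqrt(19.872) = 4.4578


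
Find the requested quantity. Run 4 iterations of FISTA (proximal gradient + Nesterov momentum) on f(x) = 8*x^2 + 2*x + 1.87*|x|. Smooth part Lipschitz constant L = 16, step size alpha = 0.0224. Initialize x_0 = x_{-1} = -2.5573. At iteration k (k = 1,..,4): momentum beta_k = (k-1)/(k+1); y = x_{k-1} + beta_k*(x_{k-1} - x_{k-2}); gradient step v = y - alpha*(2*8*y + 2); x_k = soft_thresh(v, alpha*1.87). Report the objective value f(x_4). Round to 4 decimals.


FISTA on f(x) = 8*x^2 + 2*x + 1.87*|x|
L = 16, alpha = 0.0224
Iteration 1: beta = 0.0, y = -2.5573 + 0.0*(-2.5573 + 2.5573) = -2.5573
  grad(y) = -38.9168, v = y - alpha*grad = -1.6856
  prox(v) = soft_thresh(-1.6856, 0.0419) = -1.6437
Iteration 2: beta = 0.3333, y = -1.6437 + 0.3333*(-1.6437 + 2.5573) = -1.3391
  grad(y) = -19.4261, v = y - alpha*grad = -0.904
  prox(v) = soft_thresh(-0.904, 0.0419) = -0.8621
Iteration 3: beta = 0.5, y = -0.8621 + 0.5*(-0.8621 + 1.6437) = -0.4713
  grad(y) = -5.541, v = y - alpha*grad = -0.3472
  prox(v) = soft_thresh(-0.3472, 0.0419) = -0.3053
Iteration 4: beta = 0.6, y = -0.3053 + 0.6*(-0.3053 + 0.8621) = 0.0288
  grad(y) = 2.4603, v = y - alpha*grad = -0.0263
  prox(v) = soft_thresh(-0.0263, 0.0419) = 0.0
f(x_4) = 8*0.0^2 + 2*0.0 + 1.87*|0.0| = 0.0


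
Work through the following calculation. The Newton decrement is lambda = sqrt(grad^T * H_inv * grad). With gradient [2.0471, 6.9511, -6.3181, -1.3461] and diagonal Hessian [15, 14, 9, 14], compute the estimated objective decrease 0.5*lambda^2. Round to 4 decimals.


Step 1: H is diagonal, so H^(-1) * g = [0.1365, 0.4965, -0.702, -0.0962].
Step 2: g^T H^(-1) g = sum_i g_i^2 / H_ii
  = (2.0471)^2/15 + (6.9511)^2/14 + (-6.3181)^2/9 + (-1.3461)^2/14
  = 0.2794 + 3.4513 + 4.4354 + 0.1294 = 8.2954
Step 3: Objective decrease = 0.5 * g^T H^(-1) g = 4.1477


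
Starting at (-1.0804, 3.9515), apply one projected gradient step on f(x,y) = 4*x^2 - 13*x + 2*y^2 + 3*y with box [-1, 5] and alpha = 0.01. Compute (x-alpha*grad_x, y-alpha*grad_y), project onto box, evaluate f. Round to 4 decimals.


Step 1: Compute gradient at (-1.0804, 3.9515).
grad_x = 2*4*-1.0804 - 13 = -21.6432
grad_y = 2*2*3.9515 + 3 = 18.806
Step 2: Gradient step.
x_raw = -1.0804 - 0.01*-21.6432 = -0.864
y_raw = 3.9515 - 0.01*18.806 = 3.7634
Step 3: Project onto [-1, 5].
x_proj = clip(-0.864) = -0.864
y_proj = clip(3.7634) = 3.7634
Step 4: Evaluate f.
f(-0.864, 3.7634) = 53.8346


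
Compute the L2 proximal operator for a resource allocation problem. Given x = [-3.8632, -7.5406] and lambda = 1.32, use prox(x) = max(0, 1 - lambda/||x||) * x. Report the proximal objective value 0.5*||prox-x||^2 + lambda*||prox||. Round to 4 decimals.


Step 1: Compute ||x||.
||x|| = 8.4726
Step 2: Compute scaling factor.
scale = max(0, 1 - 1.32/8.4726) = 0.8442
Step 3: prox(x) = [-3.2613, -6.3658]
||prox(x)|| = 7.1526
Step 4: Proximal objective.
0.5*||prox-x||^2 = 0.8712
lambda*||prox|| = 9.4414
Total = 10.3126


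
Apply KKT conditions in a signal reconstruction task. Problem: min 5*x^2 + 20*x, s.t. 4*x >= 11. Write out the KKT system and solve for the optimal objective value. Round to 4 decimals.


Step 1: Try lambda = 0 (constraint inactive).
x_unc = -20/(2*5) = -2.0
Check: 4*-2.0 = -8.0 < 11 -- violated!
Step 2: Constraint must be active: 4*x = 11
x* = 11/4 = 2.75
lambda = (2*5*2.75 + 20)/4 = 11.875
Step 3: Compute optimal value.
f(x*) = 5*2.75^2 + 20*2.75 = 92.8125


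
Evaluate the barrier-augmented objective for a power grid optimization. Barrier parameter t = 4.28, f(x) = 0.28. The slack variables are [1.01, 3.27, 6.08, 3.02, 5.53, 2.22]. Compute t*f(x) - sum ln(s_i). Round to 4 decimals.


Step 1: Compute log-barrier.
ln values: [0.01, 1.1848, 1.805, 1.1053, 1.7102, 0.7975]
phi = -(0.01 + 1.1848 + 1.805 + 1.1053 + 1.7102 + 0.7975) = -6.6127
Step 2: Compute augmented objective.
t*f(x) = 4.28*0.28 = 1.1984
Total = 1.1984 - 6.6127 = -5.4143


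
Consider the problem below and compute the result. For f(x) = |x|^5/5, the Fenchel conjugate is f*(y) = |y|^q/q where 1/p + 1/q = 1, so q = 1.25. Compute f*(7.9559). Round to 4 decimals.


The conjugate exponent q satisfies 1/p + 1/q = 1.
p = 5, so q = 5/(5 - 1) = 1.25
|y|^q = 7.9559^1.25 = 13.3617
f*(7.9559) = 13.3617 / 1.25 = 10.6894


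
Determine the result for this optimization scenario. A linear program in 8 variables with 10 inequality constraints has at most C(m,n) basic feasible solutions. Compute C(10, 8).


Each vertex corresponds to some choice of n active constraints out of m, so the number of vertices is at most C(m, n) = m! / (n!(m-n)!).
m = 10, n = 8
Numerator: 10 * 9 * 8 * 7 * 6 * 5 * 4 * 3
Denominator: 8! = 40320
C(10, 8) = 45


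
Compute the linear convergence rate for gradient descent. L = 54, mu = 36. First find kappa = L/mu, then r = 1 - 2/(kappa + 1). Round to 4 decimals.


Step 1: Compute the condition number.
kappa = L/mu = 54/36 = 1.5
Step 2: Compute the convergence rate.
r = 1 - 2/(kappa + 1) = 1 - 2*mu/(L + mu) = (L - mu)/(L + mu) = 18/90 = 0.2


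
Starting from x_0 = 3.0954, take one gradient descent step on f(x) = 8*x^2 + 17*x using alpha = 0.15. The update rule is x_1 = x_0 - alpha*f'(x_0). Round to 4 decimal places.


We compute the gradient at x_0 and apply the update.
f'(x) = 16*x + 17
f'(3.0954) = 16*3.0954 + 17 = 66.5264
x_1 = 3.0954 - 0.15*66.5264 = -6.8836


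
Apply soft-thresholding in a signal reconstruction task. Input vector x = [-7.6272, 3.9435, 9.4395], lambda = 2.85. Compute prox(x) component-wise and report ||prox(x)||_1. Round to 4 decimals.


Soft-thresholding with lambda = 2.85:
prox(-7.6272) = sign(-7.6272)*max(|-7.6272| - 2.85, 0) = -4.7772
prox(3.9435) = sign(3.9435)*max(|3.9435| - 2.85, 0) = 1.0935
prox(9.4395) = sign(9.4395)*max(|9.4395| - 2.85, 0) = 6.5895
prox(x) = [-4.7772, 1.0935, 6.5895]
||prox(x)||_1 = 4.7772 + 1.0935 + 6.5895 = 12.4602


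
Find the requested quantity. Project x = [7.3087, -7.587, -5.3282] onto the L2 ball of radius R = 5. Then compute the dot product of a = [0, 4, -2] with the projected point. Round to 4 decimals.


Step 1: Compute ||x|| (intermediates to 6 decimals).
||x|| = sqrt(7.3087^2 + (-7.587)^2 + (-5.3282)^2) = 11.805481
Step 2: Project.
Since ||x|| > R, scale = R/||x|| = 5/11.805481 = 0.423532, proj(x) = scale * x
proj(x) = [3.095468, -3.213337, -2.256663]
Step 3: Dot product.
a^T * proj(x) = 0*3.095468 + 4*(-3.213337) - 2*(-2.256663) = -8.34


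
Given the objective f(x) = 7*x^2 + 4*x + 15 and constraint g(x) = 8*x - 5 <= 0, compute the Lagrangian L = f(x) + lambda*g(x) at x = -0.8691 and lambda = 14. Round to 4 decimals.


Step 1: Evaluate f(x).
f(-0.8691) = 7*(-0.8691)^2 + 4*(-0.8691) + 15 = 16.8109
Step 2: Evaluate g(x).
g(-0.8691) = 8*-0.8691 - 5 = -11.9528
Step 3: Compute Lagrangian.
L = 16.8109 + 14*-11.9528 = -150.5283


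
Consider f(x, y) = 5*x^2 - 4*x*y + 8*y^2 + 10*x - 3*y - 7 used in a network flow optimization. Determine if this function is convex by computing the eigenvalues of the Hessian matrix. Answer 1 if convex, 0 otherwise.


The Hessian of f(x,y) = 5*x^2 - 4*x*y + 8*y^2 + 10*x - 3*y - 7 is:
H = [[10, -4], [-4, 16]]
Trace = 10 + 16 = 26
Determinant = 10*16 - (-4)^2 = 144
Discriminant = (26)^2 - 4*144 = 100.0
Eigenvalues: lambda_1 = 8.0, lambda_2 = 18.0
The function is convex.

1


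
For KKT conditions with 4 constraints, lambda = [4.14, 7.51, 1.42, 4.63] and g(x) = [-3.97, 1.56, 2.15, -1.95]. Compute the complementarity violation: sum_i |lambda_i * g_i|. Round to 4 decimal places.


KKT complementary slackness check:
lambda_1 * g_1 = 4.14 * -3.97 = -16.4358
lambda_2 * g_2 = 7.51 * 1.56 = 11.7156
lambda_3 * g_3 = 1.42 * 2.15 = 3.053
lambda_4 * g_4 = 4.63 * -1.95 = -9.0285
Total violation = 16.4358 + 11.7156 + 3.053 + 9.0285 = 40.2329


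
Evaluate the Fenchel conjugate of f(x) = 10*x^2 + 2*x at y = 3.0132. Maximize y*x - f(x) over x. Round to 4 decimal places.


f*(y) = sup_x {y*x - a*x^2 - b*x} = sup_x {(y-b)*x - a*x^2}
FOC: (y - b) - 2a*x = 0 => x* = (y - b)/(2a)
x* = (3.0132 - 2)/(2*10) = 0.0507
f*(3.0132) = (y-b)^2/(4a) = (3.0132 - 2)^2/(4*10)
= 1.0266/40 = 0.0257


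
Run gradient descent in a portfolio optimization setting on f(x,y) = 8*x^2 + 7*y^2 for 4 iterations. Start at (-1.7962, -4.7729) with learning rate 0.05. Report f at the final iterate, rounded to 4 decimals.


Gradient descent on f(x,y) = 8*x^2 + 7*y^2.
Starting point: (-1.7962, -4.7729), alpha = 0.05
Step 1: grad_x = 2*8*-1.7962 = -28.7392, grad_y = 2*7*-4.7729 = -66.8206
  x_1 = -1.7962 - 0.05*-28.7392 = -0.3592
  y_1 = -4.7729 - 0.05*-66.8206 = -1.4319
Step 2: grad_x = 2*8*-0.3592 = -5.7478, grad_y = 2*7*-1.4319 = -20.0462
  x_2 = -0.3592 - 0.05*-5.7478 = -0.0718
  y_2 = -1.4319 - 0.05*-20.0462 = -0.4296
Step 3: grad_x = 2*8*-0.0718 = -1.1496, grad_y = 2*7*-0.4296 = -6.0139
  x_3 = -0.0718 - 0.05*-1.1496 = -0.0144
  y_3 = -0.4296 - 0.05*-6.0139 = -0.1289
Step 4: grad_x = 2*8*-0.0144 = -0.2299, grad_y = 2*7*-0.1289 = -1.8042
  x_4 = -0.0144 - 0.05*-0.2299 = -0.0029
  y_4 = -0.1289 - 0.05*-1.8042 = -0.0387
f(-0.0029, -0.0387) = 8*(-0.0029)^2 + 7*(-0.0387)^2 = 0.0105


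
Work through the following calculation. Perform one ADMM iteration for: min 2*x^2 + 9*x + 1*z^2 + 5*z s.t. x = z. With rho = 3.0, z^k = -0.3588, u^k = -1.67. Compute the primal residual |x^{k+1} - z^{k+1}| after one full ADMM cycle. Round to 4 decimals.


ADMM iteration with rho = 3.0, z^k = -0.3588, u^k = -1.67
Step 1: x-update.
Minimize 2*x^2 + 9*x + (3.0/2)*(x + 0.3588 - 1.67)^2
FOC: (2*2 + 3.0)*x = -9 + 3.0*(-0.3588 + 1.67)
x^{k+1} = -0.7238
Step 2: z-update.
Minimize 1*z^2 + 5*z + (3.0/2)*(-0.7238 - z - 1.67)^2
FOC: (2*1 + 3.0)*z = -5 + 3.0*(-0.7238 - 1.67)
z^{k+1} = -2.4363
Step 3: u-update.
u^{k+1} = -1.67 - 0.7238 + 2.4363 = 0.0425
Step 4: Primal residual = |-0.7238 + 2.4363| = 1.7125


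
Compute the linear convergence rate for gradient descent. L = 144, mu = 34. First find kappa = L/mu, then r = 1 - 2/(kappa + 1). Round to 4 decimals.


Step 1: Compute the condition number.
kappa = L/mu = 144/34 = 4.2353
Step 2: Compute the convergence rate.
r = 1 - 2/(kappa + 1) = 1 - 2*mu/(L + mu) = (L - mu)/(L + mu) = 110/178 = 0.618


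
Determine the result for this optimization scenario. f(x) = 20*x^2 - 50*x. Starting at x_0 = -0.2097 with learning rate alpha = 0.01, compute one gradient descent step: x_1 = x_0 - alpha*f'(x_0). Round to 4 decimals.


We compute the gradient at x_0 and apply the update.
f'(x) = 40*x - 50
f'(-0.2097) = 40*-0.2097 - 50 = -58.388
x_1 = -0.2097 - 0.01*-58.388 = 0.3742


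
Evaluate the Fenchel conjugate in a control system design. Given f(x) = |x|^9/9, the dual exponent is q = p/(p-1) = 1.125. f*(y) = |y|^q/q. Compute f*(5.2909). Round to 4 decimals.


The conjugate exponent q satisfies 1/p + 1/q = 1.
p = 9, so q = 9/(9 - 1) = 1.125
|y|^q = 5.2909^1.125 = 6.5158
f*(5.2909) = 6.5158 / 1.125 = 5.7919


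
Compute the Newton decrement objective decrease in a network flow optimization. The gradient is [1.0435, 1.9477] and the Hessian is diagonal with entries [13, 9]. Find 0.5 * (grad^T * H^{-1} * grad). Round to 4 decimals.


Step 1: H is diagonal, so H^(-1) * g = [0.0803, 0.2164].
Step 2: g^T H^(-1) g = sum_i g_i^2 / H_ii
  = (1.0435)^2/13 + (1.9477)^2/9
  = 0.0838 + 0.4215 = 0.5053
Step 3: Objective decrease = 0.5 * g^T H^(-1) g = 0.2526


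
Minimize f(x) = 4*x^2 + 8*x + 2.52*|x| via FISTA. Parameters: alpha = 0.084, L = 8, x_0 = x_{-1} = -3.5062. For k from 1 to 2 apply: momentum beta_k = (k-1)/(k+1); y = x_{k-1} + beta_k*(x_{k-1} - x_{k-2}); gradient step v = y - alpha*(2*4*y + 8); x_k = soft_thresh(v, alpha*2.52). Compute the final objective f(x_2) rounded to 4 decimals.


FISTA on f(x) = 4*x^2 + 8*x + 2.52*|x|
L = 8, alpha = 0.084
Iteration 1: beta = 0.0, y = -3.5062 + 0.0*(-3.5062 + 3.5062) = -3.5062
  grad(y) = -20.0496, v = y - alpha*grad = -1.822
  prox(v) = soft_thresh(-1.822, 0.2117) = -1.6104
Iteration 2: beta = 0.3333, y = -1.6104 + 0.3333*(-1.6104 + 3.5062) = -0.9784
  grad(y) = 0.1728, v = y - alpha*grad = -0.9929
  prox(v) = soft_thresh(-0.9929, 0.2117) = -0.7812
f(x_2) = 4*(-0.7812)^2 + 8*(-0.7812) + 2.52*|-0.7812| = -1.8399


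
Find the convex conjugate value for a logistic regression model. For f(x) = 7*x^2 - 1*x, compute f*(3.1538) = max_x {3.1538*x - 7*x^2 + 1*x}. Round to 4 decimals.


f*(y) = sup_x {y*x - a*x^2 - b*x} = sup_x {(y-b)*x - a*x^2}
FOC: (y - b) - 2a*x = 0 => x* = (y - b)/(2a)
x* = (3.1538 + 1)/(2*7) = 0.2967
f*(3.1538) = (y-b)^2/(4a) = (3.1538 + 1)^2/(4*7)
= 17.2541/28 = 0.6162


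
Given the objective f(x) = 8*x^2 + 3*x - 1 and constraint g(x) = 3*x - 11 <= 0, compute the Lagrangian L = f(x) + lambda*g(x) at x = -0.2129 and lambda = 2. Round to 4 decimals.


Step 1: Evaluate f(x).
f(-0.2129) = 8*(-0.2129)^2 + 3*(-0.2129) - 1 = -1.2761
Step 2: Evaluate g(x).
g(-0.2129) = 3*-0.2129 - 11 = -11.6387
Step 3: Compute Lagrangian.
L = -1.2761 + 2*-11.6387 = -24.5535


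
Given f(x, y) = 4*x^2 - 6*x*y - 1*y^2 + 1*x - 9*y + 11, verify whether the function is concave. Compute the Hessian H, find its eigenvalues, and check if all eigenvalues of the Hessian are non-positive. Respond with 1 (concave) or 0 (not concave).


The Hessian of f(x,y) = 4*x^2 - 6*x*y - 1*y^2 + 1*x - 9*y + 11 is:
H = [[8, -6], [-6, -2]]
Trace = 8 - 2 = 6
Determinant = 8*-2 - (-6)^2 = -52
Discriminant = (6)^2 - 4*-52 = 244.0
Eigenvalues: lambda_1 = -4.8102, lambda_2 = 10.8102
The function is not concave.

0


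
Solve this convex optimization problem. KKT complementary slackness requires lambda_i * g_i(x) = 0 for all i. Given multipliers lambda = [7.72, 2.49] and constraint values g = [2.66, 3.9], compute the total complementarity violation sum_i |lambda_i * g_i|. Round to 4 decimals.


KKT complementary slackness check:
lambda_1 * g_1 = 7.72 * 2.66 = 20.5352
lambda_2 * g_2 = 2.49 * 3.9 = 9.711
Total violation = 20.5352 + 9.711 = 30.2462


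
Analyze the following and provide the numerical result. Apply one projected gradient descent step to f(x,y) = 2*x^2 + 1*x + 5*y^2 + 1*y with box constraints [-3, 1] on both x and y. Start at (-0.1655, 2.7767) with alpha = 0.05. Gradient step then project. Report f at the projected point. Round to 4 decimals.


Step 1: Compute gradient at (-0.1655, 2.7767).
grad_x = 2*2*-0.1655 + 1 = 0.338
grad_y = 2*5*2.7767 + 1 = 28.767
Step 2: Gradient step.
x_raw = -0.1655 - 0.05*0.338 = -0.1824
y_raw = 2.7767 - 0.05*28.767 = 1.3384
Step 3: Project onto [-3, 1].
x_proj = clip(-0.1824) = -0.1824
y_proj = clip(1.3384) = 1.0
Step 4: Evaluate f.
f(-0.1824, 1.0) = 5.8841


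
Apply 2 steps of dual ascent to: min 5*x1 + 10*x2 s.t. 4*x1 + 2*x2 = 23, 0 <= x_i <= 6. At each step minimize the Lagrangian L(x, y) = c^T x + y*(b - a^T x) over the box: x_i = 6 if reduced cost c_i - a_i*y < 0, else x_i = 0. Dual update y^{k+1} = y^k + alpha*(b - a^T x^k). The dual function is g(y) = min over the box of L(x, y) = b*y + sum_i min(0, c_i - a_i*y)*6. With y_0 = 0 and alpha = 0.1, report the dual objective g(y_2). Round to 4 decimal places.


Dual ascent for LP: min 5*x1 + 10*x2, 4*x1 + 2*x2 = 23, 0 <= x_i <= 6
Step 1: y^k = 0.0, reduced costs: (5.0, 10.0)
  x^k = (0.0, 0.0), subgradient = b - a^T x = 23.0
  y^{k+1} = 0.0 + 0.1*23.0 = 2.3
Step 2: y^k = 2.3, reduced costs: (-4.2, 5.4)
  x^k = (6.0, 0.0), subgradient = b - a^T x = -1.0
  y^{k+1} = 2.3 + 0.1*-1.0 = 2.2
Dual objective at y_2 = 2.2: reduced costs (-3.8, 5.6), box minimizer x = (6.0, 0.0)
g(y_2) = b*y + (c1 - a1*y)*x1 + (c2 - a2*y)*x2 = 23*2.2 + (-3.8)*6.0 + 5.6*0.0 = 50.6 - 22.8 + 0.0 = 27.8


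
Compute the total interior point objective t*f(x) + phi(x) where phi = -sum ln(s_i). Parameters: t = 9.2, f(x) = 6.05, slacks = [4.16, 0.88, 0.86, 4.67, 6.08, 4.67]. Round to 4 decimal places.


Step 1: Compute log-barrier.
ln values: [1.4255, -0.1278, -0.1508, 1.5412, 1.805, 1.5412]
phi = -(1.4255 - 0.1278 - 0.1508 + 1.5412 + 1.805 + 1.5412) = -6.0342
Step 2: Compute augmented objective.
t*f(x) = 9.2*6.05 = 55.66
Total = 55.66 - 6.0342 = 49.6258


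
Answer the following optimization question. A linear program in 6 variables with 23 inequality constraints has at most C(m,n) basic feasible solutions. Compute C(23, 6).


Each vertex corresponds to some choice of n active constraints out of m, so the number of vertices is at most C(m, n) = m! / (n!(m-n)!).
m = 23, n = 6
Numerator: 23 * 22 * 21 * 20 * 19 * 18
Denominator: 6! = 720
C(23, 6) = 100947


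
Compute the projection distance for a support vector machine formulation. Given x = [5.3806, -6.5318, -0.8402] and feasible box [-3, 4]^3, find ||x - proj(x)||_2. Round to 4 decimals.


Project each component onto [-3, 4].
clip(5.3806) = 4.0, clip(-6.5318) = -3.0, clip(-0.8402) = -0.8402
Projection = [4.0, -3.0, -0.8402]
Squared diffs: [1.9061, 12.4736, 0.0]
Distance = sqrt(14.3797) = 3.7921


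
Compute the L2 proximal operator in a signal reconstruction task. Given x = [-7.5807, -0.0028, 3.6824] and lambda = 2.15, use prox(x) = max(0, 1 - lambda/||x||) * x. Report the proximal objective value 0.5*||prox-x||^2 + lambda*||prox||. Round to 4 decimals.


Step 1: Compute ||x||.
||x|| = 8.4278
Step 2: Compute scaling factor.
scale = max(0, 1 - 2.15/8.4278) = 0.7449
Step 3: prox(x) = [-5.6468, -0.0021, 2.743]
||prox(x)|| = 6.2778
Step 4: Proximal objective.
0.5*||prox-x||^2 = 2.3113
lambda*||prox|| = 13.4973
Total = 15.8084


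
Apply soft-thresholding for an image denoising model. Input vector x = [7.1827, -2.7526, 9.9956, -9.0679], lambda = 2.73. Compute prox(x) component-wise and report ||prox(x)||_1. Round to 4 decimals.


Soft-thresholding with lambda = 2.73:
prox(7.1827) = sign(7.1827)*max(|7.1827| - 2.73, 0) = 4.4527
prox(-2.7526) = sign(-2.7526)*max(|-2.7526| - 2.73, 0) = -0.0226
prox(9.9956) = sign(9.9956)*max(|9.9956| - 2.73, 0) = 7.2656
prox(-9.0679) = sign(-9.0679)*max(|-9.0679| - 2.73, 0) = -6.3379
prox(x) = [4.4527, -0.0226, 7.2656, -6.3379]
||prox(x)||_1 = 4.4527 + 0.0226 + 7.2656 + 6.3379 = 18.0788


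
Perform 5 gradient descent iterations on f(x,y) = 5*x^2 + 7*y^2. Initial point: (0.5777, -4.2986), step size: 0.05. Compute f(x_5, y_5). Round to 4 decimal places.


Gradient descent on f(x,y) = 5*x^2 + 7*y^2.
Starting point: (0.5777, -4.2986), alpha = 0.05
Step 1: grad_x = 2*5*0.5777 = 5.777, grad_y = 2*7*-4.2986 = -60.1804
  x_1 = 0.5777 - 0.05*5.777 = 0.2889
  y_1 = -4.2986 - 0.05*-60.1804 = -1.2896
Step 2: grad_x = 2*5*0.2889 = 2.8885, grad_y = 2*7*-1.2896 = -18.0541
  x_2 = 0.2889 - 0.05*2.8885 = 0.1444
  y_2 = -1.2896 - 0.05*-18.0541 = -0.3869
Step 3: grad_x = 2*5*0.1444 = 1.4443, grad_y = 2*7*-0.3869 = -5.4162
  x_3 = 0.1444 - 0.05*1.4443 = 0.0722
  y_3 = -0.3869 - 0.05*-5.4162 = -0.1161
Step 4: grad_x = 2*5*0.0722 = 0.7221, grad_y = 2*7*-0.1161 = -1.6249
  x_4 = 0.0722 - 0.05*0.7221 = 0.0361
  y_4 = -0.1161 - 0.05*-1.6249 = -0.0348
Step 5: grad_x = 2*5*0.0361 = 0.3611, grad_y = 2*7*-0.0348 = -0.4875
  x_5 = 0.0361 - 0.05*0.3611 = 0.0181
  y_5 = -0.0348 - 0.05*-0.4875 = -0.0104
f(0.0181, -0.0104) = 5*0.0181^2 + 7*(-0.0104)^2 = 0.0024


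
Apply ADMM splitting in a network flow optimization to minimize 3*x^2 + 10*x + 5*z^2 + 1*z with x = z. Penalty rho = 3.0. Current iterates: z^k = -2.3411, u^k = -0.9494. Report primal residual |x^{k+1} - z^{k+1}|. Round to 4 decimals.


ADMM iteration with rho = 3.0, z^k = -2.3411, u^k = -0.9494
Step 1: x-update.
Minimize 3*x^2 + 10*x + (3.0/2)*(x + 2.3411 - 0.9494)^2
FOC: (2*3 + 3.0)*x = -10 + 3.0*(-2.3411 + 0.9494)
x^{k+1} = -1.575
Step 2: z-update.
Minimize 5*z^2 + 1*z + (3.0/2)*(-1.575 - z - 0.9494)^2
FOC: (2*5 + 3.0)*z = -1 + 3.0*(-1.575 - 0.9494)
z^{k+1} = -0.6595
Step 3: u-update.
u^{k+1} = -0.9494 - 1.575 + 0.6595 = -1.8649
Step 4: Primal residual = |-1.575 + 0.6595| = 0.9155
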